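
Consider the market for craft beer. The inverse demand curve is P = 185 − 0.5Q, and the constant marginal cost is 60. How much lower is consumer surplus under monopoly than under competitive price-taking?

Consumer surplus falls by 11718.75

Perfect competition: P = MC = 60, so 185 − 0.5Q = 60 and Q = 250.
CS = ½·(185 − 60)·250 = 15625.
Monopoly sets MR = MC: 185 − Q = 60 ⇒ Q = 125, P = 185 − 0.5·125 = 122.5.
CS = ½·(185 − 122.5)·125 = 3906.25.
Change in consumer surplus: 3906.25 − 15625 = −11718.75.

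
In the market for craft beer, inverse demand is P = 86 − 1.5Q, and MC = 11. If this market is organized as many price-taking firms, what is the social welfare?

Under competition P = MC = 11, so Q = (86 − 11)/1.5 = 50.
CS = ½·(86 − 11)·50 = 1875; PS = (11 − 11)·50 = 0; TS = 1875.

TS = 1875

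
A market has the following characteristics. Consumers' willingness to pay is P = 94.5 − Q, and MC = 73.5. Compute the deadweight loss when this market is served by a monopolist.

Under competition P = MC = 73.5, so Q = (94.5 − 73.5)/1 = 21.
Monopoly sets MR = MC: 94.5 − 2Q = 73.5 ⇒ Q = 10.5, P = 94.5 − 10.5 = 84.
DWL is the triangle between Q = 10.5 and Q = 21: ½·(21 − 10.5)·(84 − 73.5) = 55.125.

DWL = 55.125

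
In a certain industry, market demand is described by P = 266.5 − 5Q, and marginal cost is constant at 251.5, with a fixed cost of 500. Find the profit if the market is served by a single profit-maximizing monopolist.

Profit = −488.75

The monopolist equates marginal revenue to marginal cost: 266.5 − 10Q = 251.5, so Q = 1.5. From demand, P = 259.
Profit = (259 − 251.5)·1.5 − 500 = −488.75.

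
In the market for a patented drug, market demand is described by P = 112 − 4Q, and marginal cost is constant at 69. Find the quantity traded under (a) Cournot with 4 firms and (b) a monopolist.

Cournot with 4 identical firms: the symmetric best-response condition is 112 − 20q = 69. Each firm produces q = 2.15, total output Q = 8.6, price P = 77.6.
The monopolist equates marginal revenue to marginal cost: 112 − 8Q = 69, so Q = 5.375. From demand, P = 90.5.

Cournot: Q = 8.6; Monopoly: Q = 5.375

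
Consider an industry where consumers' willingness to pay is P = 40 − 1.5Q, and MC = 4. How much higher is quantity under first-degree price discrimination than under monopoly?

A monopolist chooses Q where MR = MC. MR = 40 − 3Q; setting this equal to 4 gives Q = 12 and P = 22.
With perfect price discrimination, output is the efficient level Q = 24 (where demand meets MC), but every buyer pays their willingness to pay: CS = 0 and PS = total surplus.
Change in quantity: 24 − 12 = 12.

Quantity rises by 12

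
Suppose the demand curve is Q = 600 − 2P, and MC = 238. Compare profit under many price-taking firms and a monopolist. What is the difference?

Inverting demand: P = 300 − 0.5Q.
Under competition P = MC = 238, so Q = (300 − 238)/0.5 = 124.
Profit = (238 − 238)·124 = 0.
Monopoly sets MR = MC: 300 − Q = 238 ⇒ Q = 62, P = 300 − 0.5·62 = 269.
Profit = (269 − 238)·62 = 1922.
Change in profit: 1922 − 0 = 1922.

π rises by 1922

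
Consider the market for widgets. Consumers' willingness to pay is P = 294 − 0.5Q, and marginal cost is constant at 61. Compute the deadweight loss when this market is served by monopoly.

Perfect competition: P = MC = 61, so 294 − 0.5Q = 61 and Q = 466.
The monopolist equates marginal revenue to marginal cost: 294 − Q = 61, so Q = 233. From demand, P = 177.5.
DWL is the triangle between Q = 233 and Q = 466: ½·(466 − 233)·(177.5 − 61) = 13572.25.

DWL = 13572.25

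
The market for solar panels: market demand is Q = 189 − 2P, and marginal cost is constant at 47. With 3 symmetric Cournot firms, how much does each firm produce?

Inverting demand: P = 94.5 − 0.5Q.
In a 3-firm Cournot equilibrium, symmetry and the first-order condition give q = (94.5 − 47)/(2) = 23.75. So Q = 71.25 and P = 58.875.

q_i = 23.75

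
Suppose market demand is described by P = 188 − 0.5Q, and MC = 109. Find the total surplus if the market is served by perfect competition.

Under competition P = MC = 109, so Q = (188 − 109)/0.5 = 158.
CS = ½·(188 − 109)·158 = 6241; PS = (109 − 109)·158 = 0; TS = 6241.

TS = 6241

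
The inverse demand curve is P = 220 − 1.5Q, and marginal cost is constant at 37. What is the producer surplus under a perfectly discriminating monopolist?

A perfectly discriminating monopolist sells every unit with P(Q) ≥ MC(Q), so output equals the competitive quantity Q = 122. Each buyer pays their reservation price, so CS = 0 and the firm captures all surplus.
PS = ½·(220 − 37)·122 = 11163.

PS = 11163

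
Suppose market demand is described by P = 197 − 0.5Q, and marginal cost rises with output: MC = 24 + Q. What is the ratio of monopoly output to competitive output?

The monopolist equates marginal revenue to marginal cost: 197 − Q = 24 + Q, so Q = 86.5. From demand, P = 153.75.
Under competition P = MC: 197 − 0.5Q = 24 + Q ⇒ Q = 346/3, P = 418/3.
Ratio Q_m/Q_c = 86.5/(346/3) = 0.75.

Q_m/Q_c = 0.75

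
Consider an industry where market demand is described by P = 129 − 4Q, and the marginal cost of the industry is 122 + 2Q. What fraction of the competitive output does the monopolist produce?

Q_m/Q_c = 0.6

Monopoly sets MR = MC: 129 − 8Q = 122 + 2Q ⇒ Q = 0.7, P = 129 − 4·0.7 = 126.2.
Under competition P = MC: 129 − 4Q = 122 + 2Q ⇒ Q = 7/6, P = 373/3.
Ratio Q_m/Q_c = 0.7/(7/6) = 0.6.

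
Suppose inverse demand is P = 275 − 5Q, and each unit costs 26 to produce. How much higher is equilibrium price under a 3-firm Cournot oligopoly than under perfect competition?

P rises by 62.25

Competitive firms price at marginal cost: P = 26, giving Q = 49.8.
In a 3-firm Cournot equilibrium, symmetry and the first-order condition give q = (275 − 26)/(20) = 12.45. So Q = 37.35 and P = 88.25.
Change in equilibrium price: 88.25 − 26 = 62.25.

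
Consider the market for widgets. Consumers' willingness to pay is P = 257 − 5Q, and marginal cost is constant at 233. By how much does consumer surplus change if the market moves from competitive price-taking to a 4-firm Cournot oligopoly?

Under competition P = MC = 233, so Q = (257 − 233)/5 = 4.8.
CS = ½·(257 − 233)·4.8 = 57.6.
In a 4-firm Cournot equilibrium, symmetry and the first-order condition give q = (257 − 233)/(25) = 0.96. So Q = 3.84 and P = 237.8.
CS = ½·(257 − 237.8)·3.84 = 36.864.
Change in consumer surplus: 36.864 − 57.6 = −20.736.

Consumer surplus falls by 20.736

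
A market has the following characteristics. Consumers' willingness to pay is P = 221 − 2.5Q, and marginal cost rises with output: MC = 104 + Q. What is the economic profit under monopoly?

Profit = 1140.75

Monopoly sets MR = MC: 221 − 5Q = 104 + Q ⇒ Q = 19.5, P = 221 − 2.5·19.5 = 172.25.
Profit = 172.25·19.5 − (104·19.5 + ½·1·19.5²) = 1140.75.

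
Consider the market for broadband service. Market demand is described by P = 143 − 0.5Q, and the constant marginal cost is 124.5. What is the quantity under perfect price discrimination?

With perfect price discrimination, output is the efficient level Q = 37 (where demand meets MC), but every buyer pays their willingness to pay: CS = 0 and PS = total surplus.

Q = 37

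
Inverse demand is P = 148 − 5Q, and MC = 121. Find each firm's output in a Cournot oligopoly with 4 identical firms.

In a 4-firm Cournot equilibrium, symmetry and the first-order condition give q = (148 − 121)/(25) = 1.08. So Q = 4.32 and P = 126.4.

q_i = 1.08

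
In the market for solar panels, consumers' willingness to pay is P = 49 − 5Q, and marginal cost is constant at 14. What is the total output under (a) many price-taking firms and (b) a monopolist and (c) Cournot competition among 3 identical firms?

Under competition P = MC = 14, so Q = (49 − 14)/5 = 7.
Monopoly sets MR = MC: 49 − 10Q = 14 ⇒ Q = 3.5, P = 49 − 5·3.5 = 31.5.
With 3 symmetric Cournot firms, each firm's FOC gives 49 − 20q = 14, so q = 1.75, Q = 3·1.75 = 5.25, and P = 22.75.

Competition: Q = 7; Monopoly: Q = 3.5; Cournot: Q = 5.25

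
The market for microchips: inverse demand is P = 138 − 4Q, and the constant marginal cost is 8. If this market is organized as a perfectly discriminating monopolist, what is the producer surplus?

PS = 2112.5

Under first-degree price discrimination the firm charges each unit its demand price and produces up to where P = MC, i.e. Q = 32.5. Consumer surplus is zero; producer surplus equals total surplus.
PS = ½·(138 − 8)·32.5 = 2112.5.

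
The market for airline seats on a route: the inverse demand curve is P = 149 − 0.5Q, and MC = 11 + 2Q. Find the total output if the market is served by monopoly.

The monopolist equates marginal revenue to marginal cost: 149 − Q = 11 + 2Q, so Q = 46. From demand, P = 126.

Q = 46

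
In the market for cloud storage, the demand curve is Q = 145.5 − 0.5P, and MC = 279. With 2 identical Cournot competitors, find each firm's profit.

Inverting demand: P = 291 − 2Q.
Cournot with 2 identical firms: the symmetric best-response condition is 291 − 6q = 279. Each firm produces q = 2, total output Q = 4, price P = 283.
Each firm's profit = (283 − 279)·2 = 8.

π_i = 8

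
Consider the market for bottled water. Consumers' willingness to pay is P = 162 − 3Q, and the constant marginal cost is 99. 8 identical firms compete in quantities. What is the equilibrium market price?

With 8 symmetric Cournot firms, each firm's FOC gives 162 − 27q = 99, so q = 7/3, Q = 8·7/3 = 56/3, and P = 106.

P = 106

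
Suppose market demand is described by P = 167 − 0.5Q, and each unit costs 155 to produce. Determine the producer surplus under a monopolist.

PS = 72

Monopoly sets MR = MC: 167 − Q = 155 ⇒ Q = 12, P = 167 − 0.5·12 = 161.
PS = (161 − 155)·12 = 72.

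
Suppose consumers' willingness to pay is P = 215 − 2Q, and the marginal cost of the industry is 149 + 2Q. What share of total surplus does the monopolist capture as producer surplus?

PS/TS = 0.75

A monopolist chooses Q where MR = MC. MR = 215 − 4Q; setting this equal to 149 + 2Q gives Q = 11 and P = 193.
CS = ½·(215 − 193)·11 = 121.
PS = P·Q − VC(Q) = 193·11 − (149·11 + ½·2·11²) = 363.
Share captured = PS/TS = 363/484 = 0.75.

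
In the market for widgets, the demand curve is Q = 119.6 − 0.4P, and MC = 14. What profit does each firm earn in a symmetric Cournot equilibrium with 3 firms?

Inverting demand: P = 299 − 2.5Q.
In a 3-firm Cournot equilibrium, symmetry and the first-order condition give q = (299 − 14)/(10) = 28.5. So Q = 85.5 and P = 85.25.
Each firm's profit = (85.25 − 14)·28.5 = 2030.625.

π_i = 2030.625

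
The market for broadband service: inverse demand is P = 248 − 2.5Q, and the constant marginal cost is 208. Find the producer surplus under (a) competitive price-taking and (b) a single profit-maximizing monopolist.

Competition: PS = 0; Monopoly: PS = 160

Perfect competition: P = MC = 208, so 248 − 2.5Q = 208 and Q = 16.
PS = (208 − 208)·16 = 0.
Monopoly sets MR = MC: 248 − 5Q = 208 ⇒ Q = 8, P = 248 − 2.5·8 = 228.
PS = (228 − 208)·8 = 160.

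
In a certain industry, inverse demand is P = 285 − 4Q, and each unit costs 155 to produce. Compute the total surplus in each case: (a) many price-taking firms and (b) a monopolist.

Competition: TS = 2112.5; Monopoly: TS = 1584.375

Under competition P = MC = 155, so Q = (285 − 155)/4 = 32.5.
CS = ½·(285 − 155)·32.5 = 2112.5; PS = (155 − 155)·32.5 = 0; TS = 2112.5.
The monopolist equates marginal revenue to marginal cost: 285 − 8Q = 155, so Q = 16.25. From demand, P = 220.
CS = ½·(285 − 220)·16.25 = 528.125; PS = (220 − 155)·16.25 = 1056.25; TS = 1584.375.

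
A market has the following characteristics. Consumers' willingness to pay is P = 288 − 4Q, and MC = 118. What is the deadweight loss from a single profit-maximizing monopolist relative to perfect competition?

DWL = 903.125

Competitive firms price at marginal cost: P = 118, giving Q = 42.5.
A monopolist chooses Q where MR = MC. MR = 288 − 8Q; setting this equal to 118 gives Q = 21.25 and P = 203.
DWL is the triangle between Q = 21.25 and Q = 42.5: ½·(42.5 − 21.25)·(203 − 118) = 903.125.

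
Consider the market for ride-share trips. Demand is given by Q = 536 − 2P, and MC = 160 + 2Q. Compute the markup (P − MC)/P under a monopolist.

Lerner index = 0.072

Inverting demand: P = 268 − 0.5Q.
The monopolist equates marginal revenue to marginal cost: 268 − Q = 160 + 2Q, so Q = 36. From demand, P = 250.
Lerner index = (P − MC)/P = (250 − 232)/250 = 0.072.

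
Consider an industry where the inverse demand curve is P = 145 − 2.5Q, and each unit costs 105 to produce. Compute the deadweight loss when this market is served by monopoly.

DWL = 80

Perfect competition: P = MC = 105, so 145 − 2.5Q = 105 and Q = 16.
The monopolist equates marginal revenue to marginal cost: 145 − 5Q = 105, so Q = 8. From demand, P = 125.
DWL is the triangle between Q = 8 and Q = 16: ½·(16 − 8)·(125 − 105) = 80.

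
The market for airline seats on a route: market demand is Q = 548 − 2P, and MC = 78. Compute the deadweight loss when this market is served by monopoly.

Inverting demand: P = 274 − 0.5Q.
Perfect competition: P = MC = 78, so 274 − 0.5Q = 78 and Q = 392.
The monopolist equates marginal revenue to marginal cost: 274 − Q = 78, so Q = 196. From demand, P = 176.
DWL is the triangle between Q = 196 and Q = 392: ½·(392 − 196)·(176 − 78) = 9604.

DWL = 9604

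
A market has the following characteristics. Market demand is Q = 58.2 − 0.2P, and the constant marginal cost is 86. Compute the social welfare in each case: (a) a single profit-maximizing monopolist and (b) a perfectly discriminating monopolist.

Inverting demand: P = 291 − 5Q.
A monopolist chooses Q where MR = MC. MR = 291 − 10Q; setting this equal to 86 gives Q = 20.5 and P = 188.5.
CS = ½·(291 − 188.5)·20.5 = 1050.625; PS = (188.5 − 86)·20.5 = 2101.25; TS = 3151.875.
With perfect price discrimination, output is the efficient level Q = 41 (where demand meets MC), but every buyer pays their willingness to pay: CS = 0 and PS = total surplus.
TS = 4202.5 (equal to competitive TS).

Monopoly: TS = 3151.875; Perfect PD: TS = 4202.5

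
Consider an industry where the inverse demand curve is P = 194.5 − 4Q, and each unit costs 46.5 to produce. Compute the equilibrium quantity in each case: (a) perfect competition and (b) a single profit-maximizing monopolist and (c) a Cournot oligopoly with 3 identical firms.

Competitive firms price at marginal cost: P = 46.5, giving Q = 37.
The monopolist equates marginal revenue to marginal cost: 194.5 − 8Q = 46.5, so Q = 18.5. From demand, P = 120.5.
Cournot with 3 identical firms: the symmetric best-response condition is 194.5 − 16q = 46.5. Each firm produces q = 9.25, total output Q = 27.75, price P = 83.5.

Competition: Q = 37; Monopoly: Q = 18.5; Cournot: Q = 27.75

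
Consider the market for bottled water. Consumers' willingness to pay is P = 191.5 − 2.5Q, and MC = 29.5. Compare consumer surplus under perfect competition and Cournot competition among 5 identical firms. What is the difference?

Under competition P = MC = 29.5, so Q = (191.5 − 29.5)/2.5 = 64.8.
CS = ½·(191.5 − 29.5)·64.8 = 5248.8.
With 5 symmetric Cournot firms, each firm's FOC gives 191.5 − 15q = 29.5, so q = 10.8, Q = 5·10.8 = 54, and P = 56.5.
CS = ½·(191.5 − 56.5)·54 = 3645.
Change in consumer surplus: 3645 − 5248.8 = −1603.8.

Consumer surplus falls by 1603.8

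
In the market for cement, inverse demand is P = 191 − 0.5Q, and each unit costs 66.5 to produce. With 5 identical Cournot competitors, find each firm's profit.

π_i = 861.125

Cournot with 5 identical firms: the symmetric best-response condition is 191 − 3q = 66.5. Each firm produces q = 41.5, total output Q = 207.5, price P = 87.25.
Each firm's profit = (87.25 − 66.5)·41.5 = 861.125.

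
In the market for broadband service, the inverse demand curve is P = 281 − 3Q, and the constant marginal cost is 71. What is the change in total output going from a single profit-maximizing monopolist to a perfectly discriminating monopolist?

A monopolist chooses Q where MR = MC. MR = 281 − 6Q; setting this equal to 71 gives Q = 35 and P = 176.
With perfect price discrimination, output is the efficient level Q = 70 (where demand meets MC), but every buyer pays their willingness to pay: CS = 0 and PS = total surplus.
Change in total output: 70 − 35 = 35.

Total output rises by 35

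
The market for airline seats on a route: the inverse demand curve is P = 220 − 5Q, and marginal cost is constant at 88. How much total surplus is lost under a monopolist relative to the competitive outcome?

DWL = 435.6

Under competition P = MC = 88, so Q = (220 − 88)/5 = 26.4.
The monopolist equates marginal revenue to marginal cost: 220 − 10Q = 88, so Q = 13.2. From demand, P = 154.
DWL is the triangle between Q = 13.2 and Q = 26.4: ½·(26.4 − 13.2)·(154 − 88) = 435.6.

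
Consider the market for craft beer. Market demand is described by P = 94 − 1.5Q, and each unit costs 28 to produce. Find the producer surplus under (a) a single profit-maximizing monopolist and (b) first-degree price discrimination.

A monopolist chooses Q where MR = MC. MR = 94 − 3Q; setting this equal to 28 gives Q = 22 and P = 61.
PS = (61 − 28)·22 = 726.
A perfectly discriminating monopolist sells every unit with P(Q) ≥ MC(Q), so output equals the competitive quantity Q = 44. Each buyer pays their reservation price, so CS = 0 and the firm captures all surplus.
PS = ½·(94 − 28)·44 = 1452.

Monopoly: PS = 726; Perfect PD: PS = 1452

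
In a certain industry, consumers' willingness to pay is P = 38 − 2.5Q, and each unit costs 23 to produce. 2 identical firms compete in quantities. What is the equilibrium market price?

With 2 symmetric Cournot firms, each firm's FOC gives 38 − 7.5q = 23, so q = 2, Q = 2·2 = 4, and P = 28.

P = 28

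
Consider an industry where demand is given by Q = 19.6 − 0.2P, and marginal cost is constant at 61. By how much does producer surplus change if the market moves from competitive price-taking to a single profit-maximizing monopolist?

Inverting demand: P = 98 − 5Q.
Perfect competition: P = MC = 61, so 98 − 5Q = 61 and Q = 7.4.
PS = (61 − 61)·7.4 = 0.
Monopoly sets MR = MC: 98 − 10Q = 61 ⇒ Q = 3.7, P = 98 − 5·3.7 = 79.5.
PS = (79.5 − 61)·3.7 = 68.45.
Change in producer surplus: 68.45 − 0 = 68.45.

PS rises by 68.45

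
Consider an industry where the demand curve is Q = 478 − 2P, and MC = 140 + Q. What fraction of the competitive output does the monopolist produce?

Q_m/Q_c = 0.75

Inverting demand: P = 239 − 0.5Q.
The monopolist equates marginal revenue to marginal cost: 239 − Q = 140 + Q, so Q = 49.5. From demand, P = 214.25.
Under competition P = MC: 239 − 0.5Q = 140 + Q ⇒ Q = 66, P = 206.
Ratio Q_m/Q_c = 49.5/66 = 0.75.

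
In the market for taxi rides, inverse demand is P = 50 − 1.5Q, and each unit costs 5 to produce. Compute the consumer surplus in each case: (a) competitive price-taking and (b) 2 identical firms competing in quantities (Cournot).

Under competition P = MC = 5, so Q = (50 − 5)/1.5 = 30.
CS = ½·(50 − 5)·30 = 675.
Cournot with 2 identical firms: the symmetric best-response condition is 50 − 4.5q = 5. Each firm produces q = 10, total output Q = 20, price P = 20.
CS = ½·(50 − 20)·20 = 300.

Competition: CS = 675; Cournot: CS = 300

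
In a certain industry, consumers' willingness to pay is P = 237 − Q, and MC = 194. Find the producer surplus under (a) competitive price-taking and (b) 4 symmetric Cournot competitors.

Competition: PS = 0; Cournot: PS = 295.84

Under competition P = MC = 194, so Q = (237 − 194)/1 = 43.
PS = (194 − 194)·43 = 0.
Cournot with 4 identical firms: the symmetric best-response condition is 237 − 5q = 194. Each firm produces q = 8.6, total output Q = 34.4, price P = 202.6.
PS = (202.6 − 194)·34.4 = 295.84.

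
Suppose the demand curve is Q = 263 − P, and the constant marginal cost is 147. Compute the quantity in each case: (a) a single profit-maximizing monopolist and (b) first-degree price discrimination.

Inverting demand: P = 263 − Q.
The monopolist equates marginal revenue to marginal cost: 263 − 2Q = 147, so Q = 58. From demand, P = 205.
With perfect price discrimination, output is the efficient level Q = 116 (where demand meets MC), but every buyer pays their willingness to pay: CS = 0 and PS = total surplus.

Monopoly: Q = 58; Perfect PD: Q = 116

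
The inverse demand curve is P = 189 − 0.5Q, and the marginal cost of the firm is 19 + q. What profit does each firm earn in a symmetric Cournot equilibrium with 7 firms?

π_i = 1156

Cournot with 7 identical firms: the symmetric best-response condition is 189 − 4q = 19 + q. Each firm produces q = 34, total output Q = 238, price P = 70.
Each firm's profit = 70·34 − (19·34 + ½·1·34²) = 1156.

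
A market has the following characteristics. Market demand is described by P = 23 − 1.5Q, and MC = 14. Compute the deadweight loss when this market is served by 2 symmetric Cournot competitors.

DWL = 3

Competitive firms price at marginal cost: P = 14, giving Q = 6.
With 2 symmetric Cournot firms, each firm's FOC gives 23 − 4.5q = 14, so q = 2, Q = 2·2 = 4, and P = 17.
DWL is the triangle between Q = 4 and Q = 6: ½·(6 − 4)·(17 − 14) = 3.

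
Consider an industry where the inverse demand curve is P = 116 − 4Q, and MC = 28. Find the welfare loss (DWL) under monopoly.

Perfect competition: P = MC = 28, so 116 − 4Q = 28 and Q = 22.
A monopolist chooses Q where MR = MC. MR = 116 − 8Q; setting this equal to 28 gives Q = 11 and P = 72.
DWL is the triangle between Q = 11 and Q = 22: ½·(22 − 11)·(72 − 28) = 242.

DWL = 242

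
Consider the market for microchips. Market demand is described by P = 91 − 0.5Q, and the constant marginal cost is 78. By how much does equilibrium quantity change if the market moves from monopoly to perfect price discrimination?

Q rises by 13

The monopolist equates marginal revenue to marginal cost: 91 − Q = 78, so Q = 13. From demand, P = 84.5.
Under first-degree price discrimination the firm charges each unit its demand price and produces up to where P = MC, i.e. Q = 26. Consumer surplus is zero; producer surplus equals total surplus.
Change in equilibrium quantity: 26 − 13 = 13.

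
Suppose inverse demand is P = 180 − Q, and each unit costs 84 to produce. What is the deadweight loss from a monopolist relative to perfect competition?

DWL = 1152

Competitive firms price at marginal cost: P = 84, giving Q = 96.
Monopoly sets MR = MC: 180 − 2Q = 84 ⇒ Q = 48, P = 180 − 48 = 132.
DWL is the triangle between Q = 48 and Q = 96: ½·(96 − 48)·(132 − 84) = 1152.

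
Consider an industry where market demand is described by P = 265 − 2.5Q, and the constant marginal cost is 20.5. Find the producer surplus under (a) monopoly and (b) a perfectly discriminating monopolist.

A monopolist chooses Q where MR = MC. MR = 265 − 5Q; setting this equal to 20.5 gives Q = 48.9 and P = 142.75.
PS = (142.75 − 20.5)·48.9 = 5978.025.
With perfect price discrimination, output is the efficient level Q = 97.8 (where demand meets MC), but every buyer pays their willingness to pay: CS = 0 and PS = total surplus.
PS = ½·(265 − 20.5)·97.8 = 11956.05.

Monopoly: PS = 5978.025; Perfect PD: PS = 11956.05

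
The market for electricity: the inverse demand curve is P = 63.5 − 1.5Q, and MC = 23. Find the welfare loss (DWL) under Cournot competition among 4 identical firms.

DWL = 21.87

Under competition P = MC = 23, so Q = (63.5 − 23)/1.5 = 27.
In a 4-firm Cournot equilibrium, symmetry and the first-order condition give q = (63.5 − 23)/(7.5) = 5.4. So Q = 21.6 and P = 31.1.
DWL is the triangle between Q = 21.6 and Q = 27: ½·(27 − 21.6)·(31.1 − 23) = 21.87.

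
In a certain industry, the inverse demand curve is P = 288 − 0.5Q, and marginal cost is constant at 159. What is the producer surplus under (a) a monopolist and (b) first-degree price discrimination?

Monopoly: PS = 8320.5; Perfect PD: PS = 16641

The monopolist equates marginal revenue to marginal cost: 288 − Q = 159, so Q = 129. From demand, P = 223.5.
PS = (223.5 − 159)·129 = 8320.5.
A perfectly discriminating monopolist sells every unit with P(Q) ≥ MC(Q), so output equals the competitive quantity Q = 258. Each buyer pays their reservation price, so CS = 0 and the firm captures all surplus.
PS = ½·(288 − 159)·258 = 16641.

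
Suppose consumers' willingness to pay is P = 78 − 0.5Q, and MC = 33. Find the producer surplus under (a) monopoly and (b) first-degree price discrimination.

Monopoly: PS = 1012.5; Perfect PD: PS = 2025

A monopolist chooses Q where MR = MC. MR = 78 − Q; setting this equal to 33 gives Q = 45 and P = 55.5.
PS = (55.5 − 33)·45 = 1012.5.
With perfect price discrimination, output is the efficient level Q = 90 (where demand meets MC), but every buyer pays their willingness to pay: CS = 0 and PS = total surplus.
PS = ½·(78 − 33)·90 = 2025.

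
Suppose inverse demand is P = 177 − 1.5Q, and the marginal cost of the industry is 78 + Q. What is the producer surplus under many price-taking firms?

PS = 784.08

Under competition P = MC: 177 − 1.5Q = 78 + Q ⇒ Q = 39.6, P = 117.6.
PS = P·Q − VC(Q) = 117.6·39.6 − (78·39.6 + ½·1·39.6²) = 784.08.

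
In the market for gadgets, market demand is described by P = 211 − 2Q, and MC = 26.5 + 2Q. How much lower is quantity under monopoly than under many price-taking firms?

Under competition P = MC: 211 − 2Q = 26.5 + 2Q ⇒ Q = 46.125, P = 118.75.
A monopolist chooses Q where MR = MC. MR = 211 − 4Q; setting this equal to 26.5 + 2Q gives Q = 30.75 and P = 149.5.
Change in quantity: 30.75 − 46.125 = −15.375.

Quantity falls by 15.375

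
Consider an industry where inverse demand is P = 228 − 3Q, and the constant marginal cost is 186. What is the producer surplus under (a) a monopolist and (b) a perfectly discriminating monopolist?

The monopolist equates marginal revenue to marginal cost: 228 − 6Q = 186, so Q = 7. From demand, P = 207.
PS = (207 − 186)·7 = 147.
A perfectly discriminating monopolist sells every unit with P(Q) ≥ MC(Q), so output equals the competitive quantity Q = 14. Each buyer pays their reservation price, so CS = 0 and the firm captures all surplus.
PS = ½·(228 − 186)·14 = 294.

Monopoly: PS = 147; Perfect PD: PS = 294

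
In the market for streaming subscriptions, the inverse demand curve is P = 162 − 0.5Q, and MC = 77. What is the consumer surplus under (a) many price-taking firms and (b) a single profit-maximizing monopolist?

Competition: CS = 7225; Monopoly: CS = 1806.25

Under competition P = MC = 77, so Q = (162 − 77)/0.5 = 170.
CS = ½·(162 − 77)·170 = 7225.
The monopolist equates marginal revenue to marginal cost: 162 − Q = 77, so Q = 85. From demand, P = 119.5.
CS = ½·(162 − 119.5)·85 = 1806.25.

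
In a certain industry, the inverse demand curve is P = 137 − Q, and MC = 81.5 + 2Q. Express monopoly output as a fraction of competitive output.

Q_m/Q_c = 0.75

Monopoly sets MR = MC: 137 − 2Q = 81.5 + 2Q ⇒ Q = 13.875, P = 137 − 13.875 = 123.125.
Under competition P = MC: 137 − Q = 81.5 + 2Q ⇒ Q = 18.5, P = 118.5.
Ratio Q_m/Q_c = 13.875/18.5 = 0.75.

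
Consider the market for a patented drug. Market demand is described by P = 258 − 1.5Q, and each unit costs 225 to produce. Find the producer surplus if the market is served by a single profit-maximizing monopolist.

The monopolist equates marginal revenue to marginal cost: 258 − 3Q = 225, so Q = 11. From demand, P = 241.5.
PS = (241.5 − 225)·11 = 181.5.

PS = 181.5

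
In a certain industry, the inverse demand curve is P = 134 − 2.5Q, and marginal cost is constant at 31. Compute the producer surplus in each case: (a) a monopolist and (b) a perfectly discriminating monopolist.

A monopolist chooses Q where MR = MC. MR = 134 − 5Q; setting this equal to 31 gives Q = 20.6 and P = 82.5.
PS = (82.5 − 31)·20.6 = 1060.9.
Under first-degree price discrimination the firm charges each unit its demand price and produces up to where P = MC, i.e. Q = 41.2. Consumer surplus is zero; producer surplus equals total surplus.
PS = ½·(134 − 31)·41.2 = 2121.8.

Monopoly: PS = 1060.9; Perfect PD: PS = 2121.8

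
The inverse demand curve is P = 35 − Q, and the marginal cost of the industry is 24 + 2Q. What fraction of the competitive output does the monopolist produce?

Q_m/Q_c = 0.75

The monopolist equates marginal revenue to marginal cost: 35 − 2Q = 24 + 2Q, so Q = 2.75. From demand, P = 32.25.
Competitive equilibrium sets price equal to marginal cost: 35 − Q = 24 + 2Q, so Q = 11/3 and P = 94/3.
Ratio Q_m/Q_c = 2.75/(11/3) = 0.75.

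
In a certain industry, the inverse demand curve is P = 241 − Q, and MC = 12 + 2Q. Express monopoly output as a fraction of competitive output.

Q_m/Q_c = 0.75

Monopoly sets MR = MC: 241 − 2Q = 12 + 2Q ⇒ Q = 57.25, P = 241 − 57.25 = 183.75.
Competitive equilibrium sets price equal to marginal cost: 241 − Q = 12 + 2Q, so Q = 229/3 and P = 494/3.
Ratio Q_m/Q_c = 57.25/(229/3) = 0.75.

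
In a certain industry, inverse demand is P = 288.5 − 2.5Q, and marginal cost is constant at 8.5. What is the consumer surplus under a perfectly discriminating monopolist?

Under first-degree price discrimination the firm charges each unit its demand price and produces up to where P = MC, i.e. Q = 112. Consumer surplus is zero; producer surplus equals total surplus.
CS = 0.

CS = 0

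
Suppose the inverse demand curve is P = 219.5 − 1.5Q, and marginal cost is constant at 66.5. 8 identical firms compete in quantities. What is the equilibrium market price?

P = 83.5

In a 8-firm Cournot equilibrium, symmetry and the first-order condition give q = (219.5 − 66.5)/(13.5) = 34/3. So Q = 272/3 and P = 83.5.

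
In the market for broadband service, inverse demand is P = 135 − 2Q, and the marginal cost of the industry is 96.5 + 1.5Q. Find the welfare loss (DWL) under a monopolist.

Competitive equilibrium sets price equal to marginal cost: 135 − 2Q = 96.5 + 1.5Q, so Q = 11 and P = 113.
The monopolist equates marginal revenue to marginal cost: 135 − 4Q = 96.5 + 1.5Q, so Q = 7. From demand, P = 121.
CS = ½·(135 − 113)·11 = 121; PS = (113·11 − 96.5·11 − ½·1.5·11²) = 90.75; TS = 211.75.
CS = ½·(135 − 121)·7 = 49; PS = (121·7 − 96.5·7 − ½·1.5·7²) = 134.75; TS = 183.75.
DWL = 211.75 − 183.75 = 28.

DWL = 28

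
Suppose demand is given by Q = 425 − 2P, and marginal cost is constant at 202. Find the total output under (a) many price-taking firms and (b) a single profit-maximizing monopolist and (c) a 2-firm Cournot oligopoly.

Competition: Q = 21; Monopoly: Q = 10.5; Cournot: Q = 14

Inverting demand: P = 212.5 − 0.5Q.
Perfect competition: P = MC = 202, so 212.5 − 0.5Q = 202 and Q = 21.
A monopolist chooses Q where MR = MC. MR = 212.5 − Q; setting this equal to 202 gives Q = 10.5 and P = 207.25.
With 2 symmetric Cournot firms, each firm's FOC gives 212.5 − 1.5q = 202, so q = 7, Q = 2·7 = 14, and P = 205.5.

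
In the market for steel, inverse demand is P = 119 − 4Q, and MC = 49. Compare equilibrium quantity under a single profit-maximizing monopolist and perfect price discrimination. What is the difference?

Q rises by 8.75

Monopoly sets MR = MC: 119 − 8Q = 49 ⇒ Q = 8.75, P = 119 − 4·8.75 = 84.
With perfect price discrimination, output is the efficient level Q = 17.5 (where demand meets MC), but every buyer pays their willingness to pay: CS = 0 and PS = total surplus.
Change in equilibrium quantity: 17.5 − 8.75 = 8.75.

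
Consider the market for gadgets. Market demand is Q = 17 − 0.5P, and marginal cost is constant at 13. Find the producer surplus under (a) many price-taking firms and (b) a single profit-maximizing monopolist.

Competition: PS = 0; Monopoly: PS = 55.125

Inverting demand: P = 34 − 2Q.
Competitive firms price at marginal cost: P = 13, giving Q = 10.5.
PS = (13 − 13)·10.5 = 0.
Monopoly sets MR = MC: 34 − 4Q = 13 ⇒ Q = 5.25, P = 34 − 2·5.25 = 23.5.
PS = (23.5 − 13)·5.25 = 55.125.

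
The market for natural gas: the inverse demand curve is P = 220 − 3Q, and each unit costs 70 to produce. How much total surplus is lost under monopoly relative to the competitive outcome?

DWL = 937.5

Perfect competition: P = MC = 70, so 220 − 3Q = 70 and Q = 50.
Monopoly sets MR = MC: 220 − 6Q = 70 ⇒ Q = 25, P = 220 − 3·25 = 145.
DWL is the triangle between Q = 25 and Q = 50: ½·(50 − 25)·(145 − 70) = 937.5.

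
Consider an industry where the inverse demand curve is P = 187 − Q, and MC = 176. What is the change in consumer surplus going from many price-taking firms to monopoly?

Consumer surplus falls by 45.375

Competitive firms price at marginal cost: P = 176, giving Q = 11.
CS = ½·(187 − 176)·11 = 60.5.
Monopoly sets MR = MC: 187 − 2Q = 176 ⇒ Q = 5.5, P = 187 − 5.5 = 181.5.
CS = ½·(187 − 181.5)·5.5 = 15.125.
Change in consumer surplus: 15.125 − 60.5 = −45.375.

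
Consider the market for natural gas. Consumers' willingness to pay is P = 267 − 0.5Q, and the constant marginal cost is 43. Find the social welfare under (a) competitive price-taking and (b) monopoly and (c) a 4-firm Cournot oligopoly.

Competitive firms price at marginal cost: P = 43, giving Q = 448.
CS = ½·(267 − 43)·448 = 50176; PS = (43 − 43)·448 = 0; TS = 50176.
A monopolist chooses Q where MR = MC. MR = 267 − Q; setting this equal to 43 gives Q = 224 and P = 155.
CS = ½·(267 − 155)·224 = 12544; PS = (155 − 43)·224 = 25088; TS = 37632.
With 4 symmetric Cournot firms, each firm's FOC gives 267 − 2.5q = 43, so q = 89.6, Q = 4·89.6 = 358.4, and P = 87.8.
CS = ½·(267 − 87.8)·358.4 = 32112.64; PS = (87.8 − 43)·358.4 = 16056.32; TS = 48168.96.

Competition: TS = 50176; Monopoly: TS = 37632; Cournot: TS = 48168.96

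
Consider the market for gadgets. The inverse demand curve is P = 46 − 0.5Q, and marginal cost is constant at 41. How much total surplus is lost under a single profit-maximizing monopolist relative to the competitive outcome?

DWL = 6.25

Under competition P = MC = 41, so Q = (46 − 41)/0.5 = 10.
A monopolist chooses Q where MR = MC. MR = 46 − Q; setting this equal to 41 gives Q = 5 and P = 43.5.
DWL is the triangle between Q = 5 and Q = 10: ½·(10 − 5)·(43.5 − 41) = 6.25.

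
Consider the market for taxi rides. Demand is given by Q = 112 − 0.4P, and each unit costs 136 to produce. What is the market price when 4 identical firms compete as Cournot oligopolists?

P = 164.8

Inverting demand: P = 280 − 2.5Q.
With 4 symmetric Cournot firms, each firm's FOC gives 280 − 12.5q = 136, so q = 11.52, Q = 4·11.52 = 46.08, and P = 164.8.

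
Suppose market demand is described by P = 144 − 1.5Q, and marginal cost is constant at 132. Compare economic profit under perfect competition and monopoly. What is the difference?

Competitive firms price at marginal cost: P = 132, giving Q = 8.
Profit = (132 − 132)·8 = 0.
A monopolist chooses Q where MR = MC. MR = 144 − 3Q; setting this equal to 132 gives Q = 4 and P = 138.
Profit = (138 − 132)·4 = 24.
Change in economic profit: 24 − 0 = 24.

Economic profit rises by 24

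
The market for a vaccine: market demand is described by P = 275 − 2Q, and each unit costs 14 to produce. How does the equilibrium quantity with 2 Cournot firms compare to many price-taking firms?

In a 2-firm Cournot equilibrium, symmetry and the first-order condition give q = (275 − 14)/(6) = 43.5. So Q = 87 and P = 101.
Competitive firms price at marginal cost: P = 14, giving Q = 130.5.

Cournot: Q = 87; Competition: Q = 130.5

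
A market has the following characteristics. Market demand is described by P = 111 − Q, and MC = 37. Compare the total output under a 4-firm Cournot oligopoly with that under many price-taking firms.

Cournot with 4 identical firms: the symmetric best-response condition is 111 − 5q = 37. Each firm produces q = 14.8, total output Q = 59.2, price P = 51.8.
Perfect competition: P = MC = 37, so 111 − Q = 37 and Q = 74.

Cournot: Q = 59.2; Competition: Q = 74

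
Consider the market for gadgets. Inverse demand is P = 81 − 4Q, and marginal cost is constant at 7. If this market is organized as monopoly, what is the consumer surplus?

Monopoly sets MR = MC: 81 − 8Q = 7 ⇒ Q = 9.25, P = 81 − 4·9.25 = 44.
CS = ½·(81 − 44)·9.25 = 171.125.

CS = 171.125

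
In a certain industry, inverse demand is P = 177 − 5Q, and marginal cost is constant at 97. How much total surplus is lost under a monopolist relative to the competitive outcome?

Perfect competition: P = MC = 97, so 177 − 5Q = 97 and Q = 16.
The monopolist equates marginal revenue to marginal cost: 177 − 10Q = 97, so Q = 8. From demand, P = 137.
DWL is the triangle between Q = 8 and Q = 16: ½·(16 − 8)·(137 − 97) = 160.

DWL = 160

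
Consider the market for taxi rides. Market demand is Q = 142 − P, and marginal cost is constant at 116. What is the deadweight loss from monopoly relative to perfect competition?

Inverting demand: P = 142 − Q.
Competitive firms price at marginal cost: P = 116, giving Q = 26.
The monopolist equates marginal revenue to marginal cost: 142 − 2Q = 116, so Q = 13. From demand, P = 129.
DWL is the triangle between Q = 13 and Q = 26: ½·(26 − 13)·(129 − 116) = 84.5.

DWL = 84.5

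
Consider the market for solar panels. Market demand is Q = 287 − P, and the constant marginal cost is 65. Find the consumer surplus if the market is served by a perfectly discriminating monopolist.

Inverting demand: P = 287 − Q.
Under first-degree price discrimination the firm charges each unit its demand price and produces up to where P = MC, i.e. Q = 222. Consumer surplus is zero; producer surplus equals total surplus.
CS = 0.

CS = 0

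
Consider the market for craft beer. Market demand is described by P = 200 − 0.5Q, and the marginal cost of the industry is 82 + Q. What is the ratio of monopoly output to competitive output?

A monopolist chooses Q where MR = MC. MR = 200 − Q; setting this equal to 82 + Q gives Q = 59 and P = 170.5.
Competitive equilibrium sets price equal to marginal cost: 200 − 0.5Q = 82 + Q, so Q = 236/3 and P = 482/3.
Ratio Q_m/Q_c = 59/(236/3) = 0.75.

Q_m/Q_c = 0.75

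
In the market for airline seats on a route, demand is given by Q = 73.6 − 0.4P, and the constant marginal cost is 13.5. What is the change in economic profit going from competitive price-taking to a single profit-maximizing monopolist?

Economic profit rises by 2907.025

Inverting demand: P = 184 − 2.5Q.
Competitive firms price at marginal cost: P = 13.5, giving Q = 68.2.
Profit = (13.5 − 13.5)·68.2 = 0.
The monopolist equates marginal revenue to marginal cost: 184 − 5Q = 13.5, so Q = 34.1. From demand, P = 98.75.
Profit = (98.75 − 13.5)·34.1 = 2907.025.
Change in economic profit: 2907.025 − 0 = 2907.025.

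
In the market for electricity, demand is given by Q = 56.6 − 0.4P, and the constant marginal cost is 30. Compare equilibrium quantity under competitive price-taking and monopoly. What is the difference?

Q falls by 22.3

Inverting demand: P = 141.5 − 2.5Q.
Under competition P = MC = 30, so Q = (141.5 − 30)/2.5 = 44.6.
The monopolist equates marginal revenue to marginal cost: 141.5 − 5Q = 30, so Q = 22.3. From demand, P = 85.75.
Change in equilibrium quantity: 22.3 − 44.6 = −22.3.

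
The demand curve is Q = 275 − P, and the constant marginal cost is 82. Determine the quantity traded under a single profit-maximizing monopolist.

Q = 96.5

Inverting demand: P = 275 − Q.
Monopoly sets MR = MC: 275 − 2Q = 82 ⇒ Q = 96.5, P = 275 − 96.5 = 178.5.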